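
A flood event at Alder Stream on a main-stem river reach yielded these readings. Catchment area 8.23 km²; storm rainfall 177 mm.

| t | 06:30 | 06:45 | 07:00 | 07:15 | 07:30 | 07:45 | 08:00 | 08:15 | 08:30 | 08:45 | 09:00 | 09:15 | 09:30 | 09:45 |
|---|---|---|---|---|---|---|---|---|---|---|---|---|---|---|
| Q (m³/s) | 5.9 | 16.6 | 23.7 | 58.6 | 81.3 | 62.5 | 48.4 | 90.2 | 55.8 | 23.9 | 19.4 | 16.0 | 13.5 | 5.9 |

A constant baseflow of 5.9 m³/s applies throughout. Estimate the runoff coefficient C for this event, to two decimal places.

C ≈ 0.27

ΣQ_DR = 439.1 m³/s; V = ΣQ_DR·Δt = 3.952 × 10^5 m³.
Runoff depth d = V / A = 48.02 mm.
C = d / P = 48.02 / 177 = 0.27.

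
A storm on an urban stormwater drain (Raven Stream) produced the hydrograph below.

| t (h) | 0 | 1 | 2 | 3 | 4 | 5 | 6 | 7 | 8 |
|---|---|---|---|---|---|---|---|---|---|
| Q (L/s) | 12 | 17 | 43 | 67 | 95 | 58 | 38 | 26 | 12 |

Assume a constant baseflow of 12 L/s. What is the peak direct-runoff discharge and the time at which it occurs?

Q_p = 83.0 L/s at t = 4 h

Subtracting baseflow gives direct-runoff ordinates: 0.0, 5.0, 31.0, 55.0, 83.0, 46.0, 26.0, 14.0, 0.0 L/s.
The maximum is 83.0 L/s, occurring at the reading for t = 4 h.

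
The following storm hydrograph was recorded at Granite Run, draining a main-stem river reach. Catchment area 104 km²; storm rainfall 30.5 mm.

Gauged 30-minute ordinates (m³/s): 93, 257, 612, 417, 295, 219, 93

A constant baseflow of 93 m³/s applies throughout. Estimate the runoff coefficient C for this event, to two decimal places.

ΣQ_DR = 1335 m³/s; V = ΣQ_DR·Δt = 2.403 × 10^6 m³.
Runoff depth d = V / A = 23.11 mm.
C = d / P = 23.11 / 30.5 = 0.76.

C ≈ 0.76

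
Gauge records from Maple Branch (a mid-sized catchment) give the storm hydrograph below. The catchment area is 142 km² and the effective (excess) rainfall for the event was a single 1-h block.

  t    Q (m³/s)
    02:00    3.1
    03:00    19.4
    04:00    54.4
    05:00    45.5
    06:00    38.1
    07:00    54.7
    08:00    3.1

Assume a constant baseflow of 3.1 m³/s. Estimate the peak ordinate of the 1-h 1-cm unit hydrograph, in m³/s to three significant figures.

U_p ≈ 104 m³/s

Direct runoff: 0.0, 16.3, 51.3, 42.4, 35.0, 51.6, 0.0 m³/s; ΣQ_DR = 196.6 m³/s, peak = 51.6 m³/s.
Runoff depth d = ΣQ_DR·Δt / A = 196.6 × 3600 / (142 km²) = 4.984 mm.
The 1-cm UH is the DRH scaled by (10 mm)/d, so U_p = 51.6 × 10/4.984 = 104 m³/s.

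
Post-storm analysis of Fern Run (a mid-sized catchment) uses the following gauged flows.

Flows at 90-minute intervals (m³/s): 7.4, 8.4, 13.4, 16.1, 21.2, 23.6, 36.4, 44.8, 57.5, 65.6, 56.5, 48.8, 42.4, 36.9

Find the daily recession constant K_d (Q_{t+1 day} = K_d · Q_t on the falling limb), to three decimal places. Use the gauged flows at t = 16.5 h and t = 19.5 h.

K_d ≈ 0.107

Between t = 16.5 h and t = 19.5 h the flow falls from 48.8 to 36.9 m³/s over 2×1.5 h = 3 h.
Per-interval ratio K = (36.9/48.8)^(1/2) = 0.8696; K_d = K^(24/1.5) = 0.107.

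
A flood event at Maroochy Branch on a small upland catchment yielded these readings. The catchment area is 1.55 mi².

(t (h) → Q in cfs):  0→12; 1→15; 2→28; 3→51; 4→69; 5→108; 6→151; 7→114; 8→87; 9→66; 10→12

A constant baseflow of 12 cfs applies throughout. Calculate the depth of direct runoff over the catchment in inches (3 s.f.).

d ≈ 0.581 in

Direct runoff: 0.0, 3.0, 16.0, 39.0, 57.0, 96.0, 139.0, 102.0, 75.0, 54.0, 0.0 cfs; ΣQ_DR = 581.0 cfs.
V = ΣQ_DR · Δt = 581.0 × 3600 s = 2.092 × 10^6 ft³.
Over A = 1.55 mi², depth = V / A = 0.581 in.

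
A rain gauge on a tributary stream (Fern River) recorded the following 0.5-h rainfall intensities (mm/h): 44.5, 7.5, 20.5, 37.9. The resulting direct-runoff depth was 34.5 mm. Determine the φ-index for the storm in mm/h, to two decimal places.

Only the 3 blocks with intensity above φ contribute runoff: 44.5, 20.5, 37.9 mm/h.
Σ(I−φ)·Δt = d  ⇒  (44.5+20.5+37.9 − 3φ)·0.5 = 34.5
φ = (102.9 − 34.5/0.5) / 3 = 11.30 mm/h.

φ ≈ 11.30 mm/h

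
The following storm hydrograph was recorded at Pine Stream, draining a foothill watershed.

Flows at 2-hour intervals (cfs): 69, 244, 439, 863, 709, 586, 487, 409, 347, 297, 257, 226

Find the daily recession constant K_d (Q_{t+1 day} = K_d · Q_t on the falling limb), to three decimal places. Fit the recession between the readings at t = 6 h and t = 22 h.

K_d ≈ 0.134

Between t = 6 h and t = 22 h the flow falls from 863 to 226 cfs over 8×2 h = 16 h.
Per-interval ratio K = (226/863)^(1/8) = 0.8458; K_d = K^(24/2) = 0.134.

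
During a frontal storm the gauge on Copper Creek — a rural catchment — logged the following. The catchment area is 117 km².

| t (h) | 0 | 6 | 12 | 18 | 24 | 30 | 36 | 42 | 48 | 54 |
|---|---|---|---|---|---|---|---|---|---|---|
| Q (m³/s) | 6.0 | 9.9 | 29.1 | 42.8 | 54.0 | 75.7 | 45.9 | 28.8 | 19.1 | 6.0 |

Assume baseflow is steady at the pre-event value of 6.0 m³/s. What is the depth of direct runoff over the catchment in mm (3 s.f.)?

d ≈ 47.5 mm

Direct runoff: 0.0, 3.9, 23.1, 36.8, 48.0, 69.7, 39.9, 22.8, 13.1, 0.0 m³/s; ΣQ_DR = 257.3 m³/s.
V = ΣQ_DR · Δt = 257.3 × 21600 s = 5.558 × 10^6 m³.
Over A = 117 km², depth = V / A = 47.5 mm.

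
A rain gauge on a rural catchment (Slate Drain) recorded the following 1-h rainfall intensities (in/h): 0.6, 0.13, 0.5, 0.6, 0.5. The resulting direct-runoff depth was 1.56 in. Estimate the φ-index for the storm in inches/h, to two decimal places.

Only the 4 blocks with intensity above φ contribute runoff: 0.6, 0.5, 0.6, 0.5 in/h.
Σ(I−φ)·Δt = d  ⇒  (0.6+0.5+0.6+0.5 − 4φ)·1 = 1.56
φ = (2.200 − 1.56/1) / 4 = 0.16 in/h.

φ ≈ 0.16 in/h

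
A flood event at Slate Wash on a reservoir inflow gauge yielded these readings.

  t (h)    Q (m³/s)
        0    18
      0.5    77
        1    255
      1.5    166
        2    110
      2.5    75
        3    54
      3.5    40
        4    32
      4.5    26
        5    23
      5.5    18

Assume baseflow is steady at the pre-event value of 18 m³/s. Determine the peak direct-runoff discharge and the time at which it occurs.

Q_p = 237.0 m³/s at t = 1 h

Subtracting baseflow gives direct-runoff ordinates: 0.0, 59.0, 237.0, 148.0, 92.0, 57.0, 36.0, 22.0, 14.0, 8.0, 5.0, 0.0 m³/s.
The maximum is 237.0 m³/s, occurring at the reading for t = 1 h.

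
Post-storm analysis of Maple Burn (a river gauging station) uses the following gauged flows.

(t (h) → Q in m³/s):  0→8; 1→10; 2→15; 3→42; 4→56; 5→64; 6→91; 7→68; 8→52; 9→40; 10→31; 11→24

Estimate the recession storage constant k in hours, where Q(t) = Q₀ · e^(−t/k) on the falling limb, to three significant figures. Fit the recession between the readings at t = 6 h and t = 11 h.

On the falling limb, Q drops from 91 to 24 m³/s between t = 6 h and t = 11 h (Δt = 5 h).
k = −Δt / ln(Q₂/Q₁) = −5 / ln(24/91) = 3.75 h.

k ≈ 3.75 h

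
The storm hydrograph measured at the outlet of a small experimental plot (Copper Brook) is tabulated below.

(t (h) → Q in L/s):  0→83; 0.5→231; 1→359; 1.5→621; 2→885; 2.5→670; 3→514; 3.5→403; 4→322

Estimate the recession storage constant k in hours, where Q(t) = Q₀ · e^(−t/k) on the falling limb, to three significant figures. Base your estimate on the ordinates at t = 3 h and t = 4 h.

On the falling limb, Q drops from 514 to 322 L/s between t = 3 h and t = 4 h (Δt = 1 h).
k = −Δt / ln(Q₂/Q₁) = −1 / ln(322/514) = 2.14 h.

k ≈ 2.14 h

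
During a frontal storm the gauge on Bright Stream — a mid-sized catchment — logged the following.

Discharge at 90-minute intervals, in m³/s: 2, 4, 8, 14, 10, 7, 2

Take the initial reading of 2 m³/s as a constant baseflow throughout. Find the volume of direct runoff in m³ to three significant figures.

Direct-runoff ordinates (Q − Q_b): 0.0, 2.0, 6.0, 12.0, 8.0, 5.0, 0.0 m³/s.
ΣQ_DR = 33.00 m³/s.
With Δt = 1.5 h = 5400 s, V = ΣQ_DR · Δt = 33.00 × 5400 = 1.78 × 10^5 m³.

V ≈ 1.78 × 10^5 m³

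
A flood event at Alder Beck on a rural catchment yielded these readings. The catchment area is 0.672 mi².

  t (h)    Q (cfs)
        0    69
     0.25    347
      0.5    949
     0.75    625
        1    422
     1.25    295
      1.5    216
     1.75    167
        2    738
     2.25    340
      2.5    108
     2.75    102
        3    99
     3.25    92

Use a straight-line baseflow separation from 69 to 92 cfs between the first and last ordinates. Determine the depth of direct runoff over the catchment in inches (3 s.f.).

d ≈ 1.98 in

Direct runoff: 0.00, 276.23, 876.46, 550.69, 345.92, 217.15, 136.38, 85.62, 654.85, 255.08, 21.31, 13.54, 8.77, 0.00 cfs; ΣQ_DR = 3442 cfs.
V = ΣQ_DR · Δt = 3442 × 900 s = 3.098 × 10^6 ft³.
Over A = 0.672 mi², depth = V / A = 1.98 in.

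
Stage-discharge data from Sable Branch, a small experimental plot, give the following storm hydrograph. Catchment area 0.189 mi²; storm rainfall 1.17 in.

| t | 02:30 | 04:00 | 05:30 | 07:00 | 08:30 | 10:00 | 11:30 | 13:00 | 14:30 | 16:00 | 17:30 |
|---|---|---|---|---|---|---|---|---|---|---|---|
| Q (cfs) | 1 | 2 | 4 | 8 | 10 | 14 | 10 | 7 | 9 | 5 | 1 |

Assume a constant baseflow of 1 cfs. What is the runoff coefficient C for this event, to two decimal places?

C ≈ 0.63

ΣQ_DR = 60.00 cfs; V = ΣQ_DR·Δt = 3.240 × 10^5 ft³.
Runoff depth d = V / A = 0.7379 in.
C = d / P = 0.7379 / 1.17 = 0.63.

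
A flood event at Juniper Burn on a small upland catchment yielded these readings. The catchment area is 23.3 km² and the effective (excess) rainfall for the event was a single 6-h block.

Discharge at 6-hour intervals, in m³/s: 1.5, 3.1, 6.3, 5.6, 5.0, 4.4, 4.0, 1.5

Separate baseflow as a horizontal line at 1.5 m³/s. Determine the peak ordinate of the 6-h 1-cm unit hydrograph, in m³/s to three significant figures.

U_p ≈ 2.67 m³/s

Direct runoff: 0.0, 1.6, 4.8, 4.1, 3.5, 2.9, 2.5, 0.0 m³/s; ΣQ_DR = 19.40 m³/s, peak = 4.8 m³/s.
Runoff depth d = ΣQ_DR·Δt / A = 19.40 × 21600 / (23.3 km²) = 17.98 mm.
The 1-cm UH is the DRH scaled by (10 mm)/d, so U_p = 4.8 × 10/17.98 = 2.67 m³/s.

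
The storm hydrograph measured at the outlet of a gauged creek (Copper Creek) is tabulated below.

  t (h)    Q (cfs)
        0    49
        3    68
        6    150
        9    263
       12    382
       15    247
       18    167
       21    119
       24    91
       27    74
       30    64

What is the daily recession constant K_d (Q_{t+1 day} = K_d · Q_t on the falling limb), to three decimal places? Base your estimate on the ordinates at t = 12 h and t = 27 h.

Between t = 12 h and t = 27 h the flow falls from 382 to 74 cfs over 5×3 h = 15 h.
Per-interval ratio K = (74/382)^(1/5) = 0.7202; K_d = K^(24/3) = 0.072.

K_d ≈ 0.072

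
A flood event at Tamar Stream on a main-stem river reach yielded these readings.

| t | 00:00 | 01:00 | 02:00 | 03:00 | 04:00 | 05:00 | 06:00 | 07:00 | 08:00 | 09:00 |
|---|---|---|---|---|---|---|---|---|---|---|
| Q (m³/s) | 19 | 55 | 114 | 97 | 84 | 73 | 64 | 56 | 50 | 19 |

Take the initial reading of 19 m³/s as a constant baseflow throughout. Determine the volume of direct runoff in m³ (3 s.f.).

V ≈ 1.59 × 10^6 m³

Direct-runoff ordinates (Q − Q_b): 0.0, 36.0, 95.0, 78.0, 65.0, 54.0, 45.0, 37.0, 31.0, 0.0 m³/s.
ΣQ_DR = 441.0 m³/s.
With Δt = 1 h = 3600 s, V = ΣQ_DR · Δt = 441.0 × 3600 = 1.59 × 10^6 m³.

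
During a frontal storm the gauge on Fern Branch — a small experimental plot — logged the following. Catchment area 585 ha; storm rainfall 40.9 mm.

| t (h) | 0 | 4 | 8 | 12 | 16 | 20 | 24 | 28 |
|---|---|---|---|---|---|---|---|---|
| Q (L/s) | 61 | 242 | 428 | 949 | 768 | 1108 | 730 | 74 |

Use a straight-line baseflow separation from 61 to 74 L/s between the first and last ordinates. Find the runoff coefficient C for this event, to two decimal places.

C ≈ 0.23

ΣQ_DR = 3820 L/s; V = ΣQ_DR·Δt = 5.501 × 10^7 L.
Runoff depth d = V / A = 9.403 mm.
C = d / P = 9.403 / 40.9 = 0.23.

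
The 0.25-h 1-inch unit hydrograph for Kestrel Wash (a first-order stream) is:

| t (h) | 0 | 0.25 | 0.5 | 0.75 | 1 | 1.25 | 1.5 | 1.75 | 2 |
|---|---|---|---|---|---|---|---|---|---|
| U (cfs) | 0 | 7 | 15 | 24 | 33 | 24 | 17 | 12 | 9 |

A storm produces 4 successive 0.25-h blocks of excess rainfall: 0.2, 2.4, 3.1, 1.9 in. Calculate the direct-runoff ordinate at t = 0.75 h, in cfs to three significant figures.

Q ≈ 62.5 cfs

By discrete convolution, Q_j = Σ (P_i / 1 in) · U_{j−i}.
At t = 0.75 h (j=3): Q = (0.2/1)·24 + (2.4/1)·15 + (3.1/1)·7 + (1.9/1)·0 = 62.5 cfs.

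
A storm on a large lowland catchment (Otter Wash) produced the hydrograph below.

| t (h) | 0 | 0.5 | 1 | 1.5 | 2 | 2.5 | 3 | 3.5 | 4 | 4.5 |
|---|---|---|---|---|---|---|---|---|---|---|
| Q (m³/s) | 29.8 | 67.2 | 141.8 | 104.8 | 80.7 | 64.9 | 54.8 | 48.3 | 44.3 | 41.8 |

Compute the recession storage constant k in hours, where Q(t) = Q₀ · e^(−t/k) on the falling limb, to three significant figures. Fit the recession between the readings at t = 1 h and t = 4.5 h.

k ≈ 2.87 h

On the falling limb, Q drops from 141.8 to 41.8 m³/s between t = 1 h and t = 4.5 h (Δt = 3.5 h).
k = −Δt / ln(Q₂/Q₁) = −3.5 / ln(41.8/141.8) = 2.87 h.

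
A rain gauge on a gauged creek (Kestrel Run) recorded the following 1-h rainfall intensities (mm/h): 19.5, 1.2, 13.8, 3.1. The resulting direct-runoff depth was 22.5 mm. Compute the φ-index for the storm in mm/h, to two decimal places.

Only the 2 blocks with intensity above φ contribute runoff: 19.5, 13.8 mm/h.
Σ(I−φ)·Δt = d  ⇒  (19.5+13.8 − 2φ)·1 = 22.5
φ = (33.30 − 22.5/1) / 2 = 5.40 mm/h.

φ ≈ 5.40 mm/h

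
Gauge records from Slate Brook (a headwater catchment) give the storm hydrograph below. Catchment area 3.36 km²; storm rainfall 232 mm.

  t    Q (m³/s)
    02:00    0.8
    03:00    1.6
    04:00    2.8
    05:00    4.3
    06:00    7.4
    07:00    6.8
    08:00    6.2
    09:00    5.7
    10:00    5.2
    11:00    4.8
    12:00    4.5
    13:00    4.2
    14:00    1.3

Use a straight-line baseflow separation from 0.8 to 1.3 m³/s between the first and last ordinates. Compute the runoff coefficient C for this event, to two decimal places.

C ≈ 0.19

ΣQ_DR = 41.95 m³/s; V = ΣQ_DR·Δt = 1.510 × 10^5 m³.
Runoff depth d = V / A = 44.95 mm.
C = d / P = 44.95 / 232 = 0.19.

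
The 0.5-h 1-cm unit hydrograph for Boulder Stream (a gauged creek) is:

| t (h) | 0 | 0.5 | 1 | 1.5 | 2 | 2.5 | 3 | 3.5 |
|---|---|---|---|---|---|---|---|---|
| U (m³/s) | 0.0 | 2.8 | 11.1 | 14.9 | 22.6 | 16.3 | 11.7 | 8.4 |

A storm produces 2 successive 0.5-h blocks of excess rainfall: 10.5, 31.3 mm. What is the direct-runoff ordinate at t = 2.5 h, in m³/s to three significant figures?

By discrete convolution, Q_j = Σ (P_i / 10 mm) · U_{j−i}.
At t = 2.5 h (j=5): Q = (10.5/10)·16.3 + (31.3/10)·22.6 = 87.9 m³/s.

Q ≈ 87.9 m³/s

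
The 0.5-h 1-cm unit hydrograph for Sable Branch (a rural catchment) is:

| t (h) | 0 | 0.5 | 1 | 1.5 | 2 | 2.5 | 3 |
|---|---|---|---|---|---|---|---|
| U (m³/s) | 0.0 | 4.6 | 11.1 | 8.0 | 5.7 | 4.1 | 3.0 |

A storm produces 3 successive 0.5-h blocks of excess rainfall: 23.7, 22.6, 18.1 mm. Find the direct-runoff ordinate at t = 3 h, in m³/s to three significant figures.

By discrete convolution, Q_j = Σ (P_i / 10 mm) · U_{j−i}.
At t = 3 h (j=6): Q = (23.7/10)·3.0 + (22.6/10)·4.1 + (18.1/10)·5.7 = 26.7 m³/s.

Q ≈ 26.7 m³/s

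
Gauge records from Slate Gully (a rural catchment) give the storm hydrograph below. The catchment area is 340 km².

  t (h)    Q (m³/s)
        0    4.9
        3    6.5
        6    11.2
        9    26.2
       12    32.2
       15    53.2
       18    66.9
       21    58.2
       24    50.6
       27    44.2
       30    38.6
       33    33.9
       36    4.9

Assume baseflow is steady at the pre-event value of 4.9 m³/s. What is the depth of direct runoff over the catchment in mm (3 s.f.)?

Direct runoff: 0.0, 1.6, 6.3, 21.3, 27.3, 48.3, 62.0, 53.3, 45.7, 39.3, 33.7, 29.0, 0.0 m³/s; ΣQ_DR = 367.8 m³/s.
V = ΣQ_DR · Δt = 367.8 × 10800 s = 3.972 × 10^6 m³.
Over A = 340 km², depth = V / A = 11.7 mm.

d ≈ 11.7 mm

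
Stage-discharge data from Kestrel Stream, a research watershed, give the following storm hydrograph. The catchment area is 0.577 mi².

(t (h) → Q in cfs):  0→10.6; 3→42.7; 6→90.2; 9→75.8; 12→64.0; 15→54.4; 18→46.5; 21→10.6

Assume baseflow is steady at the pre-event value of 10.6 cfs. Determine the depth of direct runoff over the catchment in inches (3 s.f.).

d ≈ 2.50 in

Direct runoff: 0.0, 32.1, 79.6, 65.2, 53.4, 43.8, 35.9, 0.0 cfs; ΣQ_DR = 310.0 cfs.
V = ΣQ_DR · Δt = 310.0 × 10800 s = 3.348 × 10^6 ft³.
Over A = 0.577 mi², depth = V / A = 2.50 in.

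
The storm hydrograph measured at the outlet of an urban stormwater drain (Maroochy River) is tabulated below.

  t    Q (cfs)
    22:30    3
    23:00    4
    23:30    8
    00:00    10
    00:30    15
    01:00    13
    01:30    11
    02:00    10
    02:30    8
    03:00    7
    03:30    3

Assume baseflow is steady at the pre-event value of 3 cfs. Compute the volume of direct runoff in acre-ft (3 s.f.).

V ≈ 2.44 acre-ft

Direct-runoff ordinates (Q − Q_b): 0.0, 1.0, 5.0, 7.0, 12.0, 10.0, 8.0, 7.0, 5.0, 4.0, 0.0 cfs.
ΣQ_DR = 59.00 cfs.
With Δt = 0.5 h = 1800 s, V = ΣQ_DR · Δt = 59.00 × 1800 = 1.06 × 10^5 ft³ = 2.44 acre-ft.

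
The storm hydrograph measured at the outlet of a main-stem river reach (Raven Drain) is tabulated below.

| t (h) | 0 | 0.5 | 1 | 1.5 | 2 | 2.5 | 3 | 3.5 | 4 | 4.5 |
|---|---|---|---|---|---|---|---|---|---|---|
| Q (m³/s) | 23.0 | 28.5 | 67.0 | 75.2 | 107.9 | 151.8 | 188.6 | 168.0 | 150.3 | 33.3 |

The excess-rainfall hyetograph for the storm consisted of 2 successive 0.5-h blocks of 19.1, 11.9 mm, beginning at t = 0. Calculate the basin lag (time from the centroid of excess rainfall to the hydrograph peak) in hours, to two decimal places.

Centroid of excess rainfall: t_c = Σ P_i·t̄_i / ΣP_i = 0.4419 h (block centres at 0.25, 0.75 h).
Hydrograph peak occurs at t = 3 h, so basin lag t_L = 3 − 0.4419 = 2.56 h.

t_L ≈ 2.56 h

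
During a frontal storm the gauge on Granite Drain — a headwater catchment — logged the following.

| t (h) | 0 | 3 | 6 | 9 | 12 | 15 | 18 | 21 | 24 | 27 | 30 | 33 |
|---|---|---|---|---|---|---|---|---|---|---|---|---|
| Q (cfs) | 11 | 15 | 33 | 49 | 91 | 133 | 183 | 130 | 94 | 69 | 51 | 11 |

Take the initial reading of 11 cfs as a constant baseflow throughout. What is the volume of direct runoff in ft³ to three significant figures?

V ≈ 7.97 × 10^6 ft³

Direct-runoff ordinates (Q − Q_b): 0.0, 4.0, 22.0, 38.0, 80.0, 122.0, 172.0, 119.0, 83.0, 58.0, 40.0, 0.0 cfs.
ΣQ_DR = 738.0 cfs.
With Δt = 3 h = 10800 s, V = ΣQ_DR · Δt = 738.0 × 10800 = 7.97 × 10^6 ft³.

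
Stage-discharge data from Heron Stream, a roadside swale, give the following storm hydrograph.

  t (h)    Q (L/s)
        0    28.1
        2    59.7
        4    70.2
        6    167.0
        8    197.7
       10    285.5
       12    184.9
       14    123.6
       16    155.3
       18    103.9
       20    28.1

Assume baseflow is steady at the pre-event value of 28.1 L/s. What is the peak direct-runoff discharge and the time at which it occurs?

Subtracting baseflow gives direct-runoff ordinates: 0.0, 31.6, 42.1, 138.9, 169.6, 257.4, 156.8, 95.5, 127.2, 75.8, 0.0 L/s.
The maximum is 257.4 L/s, occurring at the reading for t = 10 h.

Q_p = 257.4 L/s at t = 10 h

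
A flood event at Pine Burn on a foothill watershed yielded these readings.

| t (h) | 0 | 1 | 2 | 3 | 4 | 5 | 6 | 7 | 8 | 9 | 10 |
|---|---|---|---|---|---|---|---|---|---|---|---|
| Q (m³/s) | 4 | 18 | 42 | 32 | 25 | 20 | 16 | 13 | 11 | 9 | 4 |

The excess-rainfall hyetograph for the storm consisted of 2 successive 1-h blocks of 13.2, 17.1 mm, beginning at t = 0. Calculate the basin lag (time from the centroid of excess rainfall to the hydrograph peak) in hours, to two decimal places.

Centroid of excess rainfall: t_c = Σ P_i·t̄_i / ΣP_i = 1.0644 h (block centres at 0.5, 1.5 h).
Hydrograph peak occurs at t = 2 h, so basin lag t_L = 2 − 1.0644 = 0.94 h.

t_L ≈ 0.94 h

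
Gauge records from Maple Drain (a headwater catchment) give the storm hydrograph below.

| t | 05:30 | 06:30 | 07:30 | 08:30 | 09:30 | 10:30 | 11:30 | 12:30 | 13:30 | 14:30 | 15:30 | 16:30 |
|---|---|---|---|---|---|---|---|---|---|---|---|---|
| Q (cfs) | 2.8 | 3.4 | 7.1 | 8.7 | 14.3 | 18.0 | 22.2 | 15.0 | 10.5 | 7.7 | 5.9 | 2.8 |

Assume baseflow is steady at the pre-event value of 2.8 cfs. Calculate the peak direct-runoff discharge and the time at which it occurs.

Q_p = 19.4 cfs at t = 11:30

Subtracting baseflow gives direct-runoff ordinates: 0.0, 0.6, 4.3, 5.9, 11.5, 15.2, 19.4, 12.2, 7.7, 4.9, 3.1, 0.0 cfs.
The maximum is 19.4 cfs, occurring at the reading for t = 11:30.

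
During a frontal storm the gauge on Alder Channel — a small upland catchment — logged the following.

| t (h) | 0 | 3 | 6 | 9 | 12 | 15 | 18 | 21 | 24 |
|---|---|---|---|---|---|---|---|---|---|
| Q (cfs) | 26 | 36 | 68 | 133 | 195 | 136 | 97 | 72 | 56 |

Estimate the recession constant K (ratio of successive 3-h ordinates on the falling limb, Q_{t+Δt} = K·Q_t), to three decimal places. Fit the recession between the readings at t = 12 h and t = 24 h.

K ≈ 0.732

Using the recession-limb readings at t = 12 h and t = 24 h: Q falls from 195 to 56 cfs over 4 intervals.
K = (Q₂/Q₁)^(1/4) = (56/195)^(1/4) = 0.732.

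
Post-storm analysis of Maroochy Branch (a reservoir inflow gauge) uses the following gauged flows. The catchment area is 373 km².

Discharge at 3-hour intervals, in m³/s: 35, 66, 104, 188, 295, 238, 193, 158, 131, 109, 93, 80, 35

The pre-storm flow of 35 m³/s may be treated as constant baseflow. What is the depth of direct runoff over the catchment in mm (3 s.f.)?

Direct runoff: 0.0, 31.0, 69.0, 153.0, 260.0, 203.0, 158.0, 123.0, 96.0, 74.0, 58.0, 45.0, 0.0 m³/s; ΣQ_DR = 1270 m³/s.
V = ΣQ_DR · Δt = 1270 × 10800 s = 1.372 × 10^7 m³.
Over A = 373 km², depth = V / A = 36.8 mm.

d ≈ 36.8 mm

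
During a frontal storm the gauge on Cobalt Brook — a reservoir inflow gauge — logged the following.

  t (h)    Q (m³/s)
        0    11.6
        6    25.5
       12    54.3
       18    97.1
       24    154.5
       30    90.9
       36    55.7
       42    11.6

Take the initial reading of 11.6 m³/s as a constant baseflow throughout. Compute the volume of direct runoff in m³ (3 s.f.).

V ≈ 8.82 × 10^6 m³

Direct-runoff ordinates (Q − Q_b): 0.0, 13.9, 42.7, 85.5, 142.9, 79.3, 44.1, 0.0 m³/s.
ΣQ_DR = 408.4 m³/s.
With Δt = 6 h = 21600 s, V = ΣQ_DR · Δt = 408.4 × 21600 = 8.82 × 10^6 m³.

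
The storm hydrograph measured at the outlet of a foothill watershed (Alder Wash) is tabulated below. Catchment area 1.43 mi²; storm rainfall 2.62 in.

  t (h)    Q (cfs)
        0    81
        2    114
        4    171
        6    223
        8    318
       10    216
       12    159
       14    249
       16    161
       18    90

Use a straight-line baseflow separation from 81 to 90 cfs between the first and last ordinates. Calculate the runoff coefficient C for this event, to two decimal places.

ΣQ_DR = 927.0 cfs; V = ΣQ_DR·Δt = 6.674 × 10^6 ft³.
Runoff depth d = V / A = 2.009 in.
C = d / P = 2.009 / 2.62 = 0.77.

C ≈ 0.77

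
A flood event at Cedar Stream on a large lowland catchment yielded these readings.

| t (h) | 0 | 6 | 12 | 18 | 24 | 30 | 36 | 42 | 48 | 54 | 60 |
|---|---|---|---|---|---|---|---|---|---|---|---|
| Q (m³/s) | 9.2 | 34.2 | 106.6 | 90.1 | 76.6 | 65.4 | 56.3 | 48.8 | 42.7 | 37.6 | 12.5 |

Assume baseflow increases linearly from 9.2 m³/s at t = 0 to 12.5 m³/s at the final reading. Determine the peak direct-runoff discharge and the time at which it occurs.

Subtracting baseflow gives direct-runoff ordinates: 0.00, 24.67, 96.74, 79.91, 66.08, 54.55, 45.12, 37.29, 30.86, 25.43, 0.00 m³/s.
The maximum is 96.74 m³/s, occurring at the reading for t = 12 h.

Q_p = 96.74 m³/s at t = 12 h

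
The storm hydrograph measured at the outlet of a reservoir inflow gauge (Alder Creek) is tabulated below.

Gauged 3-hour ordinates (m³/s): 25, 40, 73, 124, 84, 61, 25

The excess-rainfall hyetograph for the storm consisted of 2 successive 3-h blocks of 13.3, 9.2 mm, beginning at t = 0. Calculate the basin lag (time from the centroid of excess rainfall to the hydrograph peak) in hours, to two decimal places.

t_L ≈ 6.27 h

Centroid of excess rainfall: t_c = Σ P_i·t̄_i / ΣP_i = 2.7267 h (block centres at 1.5, 4.5 h).
Hydrograph peak occurs at t = 9 h, so basin lag t_L = 9 − 2.7267 = 6.27 h.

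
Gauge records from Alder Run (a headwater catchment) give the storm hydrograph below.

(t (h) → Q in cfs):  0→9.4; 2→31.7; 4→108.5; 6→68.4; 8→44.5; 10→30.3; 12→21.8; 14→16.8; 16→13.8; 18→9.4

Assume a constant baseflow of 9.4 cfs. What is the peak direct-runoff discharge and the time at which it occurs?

Q_p = 99.1 cfs at t = 4 h

Subtracting baseflow gives direct-runoff ordinates: 0.0, 22.3, 99.1, 59.0, 35.1, 20.9, 12.4, 7.4, 4.4, 0.0 cfs.
The maximum is 99.1 cfs, occurring at the reading for t = 4 h.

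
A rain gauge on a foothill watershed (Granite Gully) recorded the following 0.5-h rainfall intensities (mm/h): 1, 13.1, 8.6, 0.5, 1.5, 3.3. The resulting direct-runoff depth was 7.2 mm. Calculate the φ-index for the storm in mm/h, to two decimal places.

φ ≈ 3.65 mm/h

Only the 2 blocks with intensity above φ contribute runoff: 13.1, 8.6 mm/h.
Σ(I−φ)·Δt = d  ⇒  (13.1+8.6 − 2φ)·0.5 = 7.2
φ = (21.70 − 7.2/0.5) / 2 = 3.65 mm/h.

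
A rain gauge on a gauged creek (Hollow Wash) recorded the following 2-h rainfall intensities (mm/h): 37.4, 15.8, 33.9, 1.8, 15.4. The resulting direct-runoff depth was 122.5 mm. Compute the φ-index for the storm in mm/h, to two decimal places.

φ ≈ 10.31 mm/h

Only the 4 blocks with intensity above φ contribute runoff: 37.4, 15.8, 33.9, 15.4 mm/h.
Σ(I−φ)·Δt = d  ⇒  (37.4+15.8+33.9+15.4 − 4φ)·2 = 122.5
φ = (102.5 − 122.5/2) / 4 = 10.31 mm/h.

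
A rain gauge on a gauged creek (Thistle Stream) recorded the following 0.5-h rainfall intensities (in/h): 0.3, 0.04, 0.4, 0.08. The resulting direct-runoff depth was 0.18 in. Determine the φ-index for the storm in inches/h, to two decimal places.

Only the 2 blocks with intensity above φ contribute runoff: 0.3, 0.4 in/h.
Σ(I−φ)·Δt = d  ⇒  (0.3+0.4 − 2φ)·0.5 = 0.18
φ = (0.7000 − 0.18/0.5) / 2 = 0.17 in/h.

φ ≈ 0.17 in/h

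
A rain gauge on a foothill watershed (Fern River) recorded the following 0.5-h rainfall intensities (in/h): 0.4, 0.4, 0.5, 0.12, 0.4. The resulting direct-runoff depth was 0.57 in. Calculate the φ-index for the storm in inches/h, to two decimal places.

Only the 4 blocks with intensity above φ contribute runoff: 0.4, 0.4, 0.5, 0.4 in/h.
Σ(I−φ)·Δt = d  ⇒  (0.4+0.4+0.5+0.4 − 4φ)·0.5 = 0.57
φ = (1.700 − 0.57/0.5) / 4 = 0.14 in/h.

φ ≈ 0.14 in/h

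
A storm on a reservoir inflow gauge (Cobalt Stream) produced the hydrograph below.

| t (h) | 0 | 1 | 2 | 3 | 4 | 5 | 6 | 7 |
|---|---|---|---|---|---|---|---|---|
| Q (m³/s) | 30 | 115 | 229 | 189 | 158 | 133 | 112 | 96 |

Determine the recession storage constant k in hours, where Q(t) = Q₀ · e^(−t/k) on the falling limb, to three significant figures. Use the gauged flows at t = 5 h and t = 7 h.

On the falling limb, Q drops from 133 to 96 m³/s between t = 5 h and t = 7 h (Δt = 2 h).
k = −Δt / ln(Q₂/Q₁) = −2 / ln(96/133) = 6.13 h.

k ≈ 6.13 h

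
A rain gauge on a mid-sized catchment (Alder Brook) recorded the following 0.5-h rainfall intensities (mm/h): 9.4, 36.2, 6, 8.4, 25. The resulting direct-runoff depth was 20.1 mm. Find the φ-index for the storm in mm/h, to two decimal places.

φ ≈ 10.50 mm/h

Only the 2 blocks with intensity above φ contribute runoff: 36.2, 25 mm/h.
Σ(I−φ)·Δt = d  ⇒  (36.2+25 − 2φ)·0.5 = 20.1
φ = (61.20 − 20.1/0.5) / 2 = 10.50 mm/h.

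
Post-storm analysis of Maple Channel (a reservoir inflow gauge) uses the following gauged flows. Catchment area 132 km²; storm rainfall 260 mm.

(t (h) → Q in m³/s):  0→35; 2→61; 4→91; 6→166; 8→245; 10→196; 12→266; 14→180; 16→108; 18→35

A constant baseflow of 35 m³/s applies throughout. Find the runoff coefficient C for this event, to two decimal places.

C ≈ 0.22

ΣQ_DR = 1033 m³/s; V = ΣQ_DR·Δt = 7.438 × 10^6 m³.
Runoff depth d = V / A = 56.35 mm.
C = d / P = 56.35 / 260 = 0.22.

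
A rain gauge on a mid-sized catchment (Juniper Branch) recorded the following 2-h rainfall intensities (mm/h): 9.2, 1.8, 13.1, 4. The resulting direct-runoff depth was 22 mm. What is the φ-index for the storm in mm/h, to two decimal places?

φ ≈ 5.65 mm/h

Only the 2 blocks with intensity above φ contribute runoff: 9.2, 13.1 mm/h.
Σ(I−φ)·Δt = d  ⇒  (9.2+13.1 − 2φ)·2 = 22
φ = (22.30 − 22/2) / 2 = 5.65 mm/h.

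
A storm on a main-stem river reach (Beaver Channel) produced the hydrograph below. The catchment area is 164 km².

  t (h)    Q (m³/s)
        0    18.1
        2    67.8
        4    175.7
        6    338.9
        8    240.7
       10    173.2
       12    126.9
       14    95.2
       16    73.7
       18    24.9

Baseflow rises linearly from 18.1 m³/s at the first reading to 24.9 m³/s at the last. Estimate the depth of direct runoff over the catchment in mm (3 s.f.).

d ≈ 49.2 mm

Direct runoff: 0.00, 48.94, 156.09, 318.53, 219.58, 151.32, 104.27, 71.81, 49.56, 0.00 m³/s; ΣQ_DR = 1120 m³/s.
V = ΣQ_DR · Δt = 1120 × 7200 s = 8.065 × 10^6 m³.
Over A = 164 km², depth = V / A = 49.2 mm.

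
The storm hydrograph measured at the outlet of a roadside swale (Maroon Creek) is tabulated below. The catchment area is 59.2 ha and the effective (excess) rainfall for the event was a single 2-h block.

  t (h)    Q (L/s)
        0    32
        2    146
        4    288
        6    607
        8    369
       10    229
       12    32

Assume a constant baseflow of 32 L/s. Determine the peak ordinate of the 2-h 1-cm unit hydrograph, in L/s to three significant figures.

Direct runoff: 0.0, 114.0, 256.0, 575.0, 337.0, 197.0, 0.0 L/s; ΣQ_DR = 1479 L/s, peak = 575.0 L/s.
Runoff depth d = ΣQ_DR·Δt / A = 1479 × 7200 / (59.2 ha) = 17.99 mm.
The 1-cm UH is the DRH scaled by (10 mm)/d, so U_p = 575.0 × 10/17.99 = 320 L/s.

U_p ≈ 320 L/s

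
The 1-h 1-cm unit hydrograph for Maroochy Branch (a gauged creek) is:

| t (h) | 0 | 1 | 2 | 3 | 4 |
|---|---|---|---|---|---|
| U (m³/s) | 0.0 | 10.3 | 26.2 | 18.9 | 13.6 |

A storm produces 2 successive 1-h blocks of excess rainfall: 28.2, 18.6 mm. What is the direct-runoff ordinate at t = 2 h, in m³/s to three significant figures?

Q ≈ 93.0 m³/s

By discrete convolution, Q_j = Σ (P_i / 10 mm) · U_{j−i}.
At t = 2 h (j=2): Q = (28.2/10)·26.2 + (18.6/10)·10.3 = 93.0 m³/s.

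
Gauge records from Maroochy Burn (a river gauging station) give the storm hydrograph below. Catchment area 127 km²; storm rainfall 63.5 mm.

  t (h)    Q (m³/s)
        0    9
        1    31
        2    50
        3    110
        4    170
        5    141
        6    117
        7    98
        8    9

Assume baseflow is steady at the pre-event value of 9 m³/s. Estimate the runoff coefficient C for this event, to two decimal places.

C ≈ 0.29

ΣQ_DR = 654.0 m³/s; V = ΣQ_DR·Δt = 2.354 × 10^6 m³.
Runoff depth d = V / A = 18.54 mm.
C = d / P = 18.54 / 63.5 = 0.29.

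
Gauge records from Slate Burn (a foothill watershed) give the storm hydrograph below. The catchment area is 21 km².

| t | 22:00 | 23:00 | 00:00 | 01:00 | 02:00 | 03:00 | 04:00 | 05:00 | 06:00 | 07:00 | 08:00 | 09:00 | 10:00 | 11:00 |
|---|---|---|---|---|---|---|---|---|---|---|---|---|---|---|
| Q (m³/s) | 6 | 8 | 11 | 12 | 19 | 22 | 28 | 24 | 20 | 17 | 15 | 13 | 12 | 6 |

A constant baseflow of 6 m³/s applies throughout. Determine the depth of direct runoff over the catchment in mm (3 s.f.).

d ≈ 22.1 mm

Direct runoff: 0.0, 2.0, 5.0, 6.0, 13.0, 16.0, 22.0, 18.0, 14.0, 11.0, 9.0, 7.0, 6.0, 0.0 m³/s; ΣQ_DR = 129.0 m³/s.
V = ΣQ_DR · Δt = 129.0 × 3600 s = 4.644 × 10^5 m³.
Over A = 21 km², depth = V / A = 22.1 mm.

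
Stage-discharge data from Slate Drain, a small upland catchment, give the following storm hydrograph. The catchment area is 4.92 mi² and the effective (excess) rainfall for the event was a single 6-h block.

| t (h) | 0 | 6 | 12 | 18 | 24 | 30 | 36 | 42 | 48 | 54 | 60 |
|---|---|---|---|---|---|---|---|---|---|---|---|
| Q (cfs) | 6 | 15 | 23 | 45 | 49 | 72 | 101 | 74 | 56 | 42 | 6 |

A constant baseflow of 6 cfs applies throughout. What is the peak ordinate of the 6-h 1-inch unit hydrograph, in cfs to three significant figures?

Direct runoff: 0.0, 9.0, 17.0, 39.0, 43.0, 66.0, 95.0, 68.0, 50.0, 36.0, 0.0 cfs; ΣQ_DR = 423.0 cfs, peak = 95.0 cfs.
Runoff depth d = ΣQ_DR·Δt / A = 423.0 × 21600 / (4.92 mi²) = 0.7994 in.
The 1-inch UH is the DRH scaled by (1 in)/d, so U_p = 95.0 × 1/0.7994 = 119 cfs.

U_p ≈ 119 cfs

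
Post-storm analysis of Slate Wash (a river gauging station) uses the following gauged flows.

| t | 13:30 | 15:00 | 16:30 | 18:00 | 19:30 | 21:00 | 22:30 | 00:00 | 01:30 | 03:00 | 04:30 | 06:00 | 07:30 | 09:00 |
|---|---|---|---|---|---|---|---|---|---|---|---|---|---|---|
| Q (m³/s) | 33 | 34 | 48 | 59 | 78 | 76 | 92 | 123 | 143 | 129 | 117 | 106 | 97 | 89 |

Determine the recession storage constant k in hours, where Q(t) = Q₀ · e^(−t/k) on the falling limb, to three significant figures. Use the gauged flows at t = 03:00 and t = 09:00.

On the falling limb, Q drops from 129 to 89 m³/s between t = 03:00 and t = 09:00 (Δt = 6 h).
k = −Δt / ln(Q₂/Q₁) = −6 / ln(89/129) = 16.2 h.

k ≈ 16.2 h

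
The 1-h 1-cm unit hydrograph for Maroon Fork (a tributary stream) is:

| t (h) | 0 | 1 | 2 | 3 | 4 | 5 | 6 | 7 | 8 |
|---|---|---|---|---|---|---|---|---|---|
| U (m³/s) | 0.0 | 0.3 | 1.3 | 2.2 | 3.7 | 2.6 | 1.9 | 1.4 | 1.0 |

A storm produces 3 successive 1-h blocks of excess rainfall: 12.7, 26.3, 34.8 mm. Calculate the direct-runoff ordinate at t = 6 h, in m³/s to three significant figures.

Q ≈ 22.1 m³/s

By discrete convolution, Q_j = Σ (P_i / 10 mm) · U_{j−i}.
At t = 6 h (j=6): Q = (12.7/10)·1.9 + (26.3/10)·2.6 + (34.8/10)·3.7 = 22.1 m³/s.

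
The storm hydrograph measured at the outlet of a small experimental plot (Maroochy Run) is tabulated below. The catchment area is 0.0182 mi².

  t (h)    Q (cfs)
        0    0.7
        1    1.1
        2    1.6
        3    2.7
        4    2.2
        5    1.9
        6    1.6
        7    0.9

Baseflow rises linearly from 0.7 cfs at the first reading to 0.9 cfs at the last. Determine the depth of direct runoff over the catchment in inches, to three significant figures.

Direct runoff: 0.00, 0.37, 0.84, 1.91, 1.39, 1.06, 0.73, 0.00 cfs; ΣQ_DR = 6.300 cfs.
V = ΣQ_DR · Δt = 6.300 × 3600 s = 22680 ft³.
Over A = 0.0182 mi², depth = V / A = 0.536 in.

d ≈ 0.536 in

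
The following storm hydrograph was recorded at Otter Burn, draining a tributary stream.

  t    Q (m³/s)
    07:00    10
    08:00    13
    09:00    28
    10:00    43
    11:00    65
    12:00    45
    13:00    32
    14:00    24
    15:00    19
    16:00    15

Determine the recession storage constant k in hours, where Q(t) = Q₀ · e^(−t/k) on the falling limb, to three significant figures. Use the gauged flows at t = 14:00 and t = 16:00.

On the falling limb, Q drops from 24 to 15 m³/s between t = 14:00 and t = 16:00 (Δt = 2 h).
k = −Δt / ln(Q₂/Q₁) = −2 / ln(15/24) = 4.26 h.

k ≈ 4.26 h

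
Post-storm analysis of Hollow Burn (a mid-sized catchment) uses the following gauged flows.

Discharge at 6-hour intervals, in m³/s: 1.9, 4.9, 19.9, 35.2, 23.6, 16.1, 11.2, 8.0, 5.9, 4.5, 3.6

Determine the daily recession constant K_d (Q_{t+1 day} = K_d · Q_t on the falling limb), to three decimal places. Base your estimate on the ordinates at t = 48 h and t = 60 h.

K_d ≈ 0.372

Between t = 48 h and t = 60 h the flow falls from 5.9 to 3.6 m³/s over 2×6 h = 12 h.
Per-interval ratio K = (3.6/5.9)^(1/2) = 0.7811; K_d = K^(24/6) = 0.372.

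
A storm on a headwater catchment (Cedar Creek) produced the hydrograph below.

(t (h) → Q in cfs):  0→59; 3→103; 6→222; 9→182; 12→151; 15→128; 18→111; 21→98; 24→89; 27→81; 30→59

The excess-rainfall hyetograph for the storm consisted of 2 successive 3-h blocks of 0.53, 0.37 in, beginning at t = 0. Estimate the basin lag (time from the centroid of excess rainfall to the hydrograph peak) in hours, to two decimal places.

t_L ≈ 3.27 h

Centroid of excess rainfall: t_c = Σ P_i·t̄_i / ΣP_i = 2.7333 h (block centres at 1.5, 4.5 h).
Hydrograph peak occurs at t = 6 h, so basin lag t_L = 6 − 2.7333 = 3.27 h.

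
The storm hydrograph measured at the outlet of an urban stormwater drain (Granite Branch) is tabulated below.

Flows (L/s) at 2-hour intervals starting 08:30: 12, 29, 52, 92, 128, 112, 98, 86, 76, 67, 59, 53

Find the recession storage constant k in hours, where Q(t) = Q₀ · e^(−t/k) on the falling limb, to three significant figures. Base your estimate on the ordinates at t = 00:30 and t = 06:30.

k ≈ 16.6 h

On the falling limb, Q drops from 76 to 53 L/s between t = 00:30 and t = 06:30 (Δt = 6 h).
k = −Δt / ln(Q₂/Q₁) = −6 / ln(53/76) = 16.6 h.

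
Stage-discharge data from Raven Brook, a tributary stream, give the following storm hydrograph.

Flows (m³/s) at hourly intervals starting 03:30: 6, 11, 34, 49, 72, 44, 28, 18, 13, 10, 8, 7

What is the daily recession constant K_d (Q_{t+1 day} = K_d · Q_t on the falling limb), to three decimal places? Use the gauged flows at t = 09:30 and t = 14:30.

Between t = 09:30 and t = 14:30 the flow falls from 28 to 7 m³/s over 5×1 h = 5 h.
Per-interval ratio K = (7/28)^(1/5) = 0.7579; K_d = K^(24/1) = 0.001.

K_d ≈ 0.001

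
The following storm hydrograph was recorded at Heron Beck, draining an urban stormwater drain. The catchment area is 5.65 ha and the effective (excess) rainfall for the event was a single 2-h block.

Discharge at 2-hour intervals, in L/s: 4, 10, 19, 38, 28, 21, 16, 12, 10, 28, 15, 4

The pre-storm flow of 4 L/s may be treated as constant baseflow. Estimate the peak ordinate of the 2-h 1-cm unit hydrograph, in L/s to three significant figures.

U_p ≈ 17.0 L/s

Direct runoff: 0.0, 6.0, 15.0, 34.0, 24.0, 17.0, 12.0, 8.0, 6.0, 24.0, 11.0, 0.0 L/s; ΣQ_DR = 157.0 L/s, peak = 34.0 L/s.
Runoff depth d = ΣQ_DR·Δt / A = 157.0 × 7200 / (5.65 ha) = 20.01 mm.
The 1-cm UH is the DRH scaled by (10 mm)/d, so U_p = 34.0 × 10/20.01 = 17.0 L/s.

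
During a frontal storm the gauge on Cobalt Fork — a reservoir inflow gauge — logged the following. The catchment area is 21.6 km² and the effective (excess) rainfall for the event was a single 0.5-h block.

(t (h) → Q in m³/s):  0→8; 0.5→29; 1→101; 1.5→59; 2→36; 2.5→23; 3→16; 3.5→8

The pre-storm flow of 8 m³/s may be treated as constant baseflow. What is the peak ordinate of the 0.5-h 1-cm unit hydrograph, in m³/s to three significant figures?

U_p ≈ 51.7 m³/s

Direct runoff: 0.0, 21.0, 93.0, 51.0, 28.0, 15.0, 8.0, 0.0 m³/s; ΣQ_DR = 216.0 m³/s, peak = 93.0 m³/s.
Runoff depth d = ΣQ_DR·Δt / A = 216.0 × 1800 / (21.6 km²) = 18.00 mm.
The 1-cm UH is the DRH scaled by (10 mm)/d, so U_p = 93.0 × 10/18.00 = 51.7 m³/s.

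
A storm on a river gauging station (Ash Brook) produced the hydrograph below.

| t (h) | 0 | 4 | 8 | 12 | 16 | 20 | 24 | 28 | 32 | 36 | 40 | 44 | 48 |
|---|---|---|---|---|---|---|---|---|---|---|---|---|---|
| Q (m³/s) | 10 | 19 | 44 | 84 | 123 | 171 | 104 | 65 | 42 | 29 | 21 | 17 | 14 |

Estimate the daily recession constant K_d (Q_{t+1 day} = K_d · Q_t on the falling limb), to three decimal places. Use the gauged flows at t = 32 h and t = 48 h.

Between t = 32 h and t = 48 h the flow falls from 42 to 14 m³/s over 4×4 h = 16 h.
Per-interval ratio K = (14/42)^(1/4) = 0.7598; K_d = K^(24/4) = 0.192.

K_d ≈ 0.192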